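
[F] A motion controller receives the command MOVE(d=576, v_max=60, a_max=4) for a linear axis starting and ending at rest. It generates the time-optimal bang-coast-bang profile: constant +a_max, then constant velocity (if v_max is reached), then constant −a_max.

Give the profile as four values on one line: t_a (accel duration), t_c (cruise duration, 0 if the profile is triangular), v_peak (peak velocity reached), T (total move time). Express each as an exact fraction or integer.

vₘ²/aₘ = 60²/4 = 900
576 < 900 ⇒ no cruise
v_peak = √(576·4) = √2304 = 48
t_a = 48/4 = 12; t_c = 0
T = 2·12 = 24

t_a=12 t_c=0 v_peak=48 T=24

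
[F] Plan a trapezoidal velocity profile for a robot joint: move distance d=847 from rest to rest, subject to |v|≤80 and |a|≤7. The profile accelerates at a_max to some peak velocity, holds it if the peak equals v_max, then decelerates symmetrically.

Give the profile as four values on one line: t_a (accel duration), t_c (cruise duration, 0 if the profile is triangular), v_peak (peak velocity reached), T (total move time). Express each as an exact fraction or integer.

(v_max)²/a_max = 80²/7 = 6400/7
847 < 6400/7 → triangular
v_peak = √(847·7) = √5929 = 77
t_a = 77/7 = 11; t_c = 0
T = 2·11 = 22

t_a=11 t_c=0 v_peak=77 T=22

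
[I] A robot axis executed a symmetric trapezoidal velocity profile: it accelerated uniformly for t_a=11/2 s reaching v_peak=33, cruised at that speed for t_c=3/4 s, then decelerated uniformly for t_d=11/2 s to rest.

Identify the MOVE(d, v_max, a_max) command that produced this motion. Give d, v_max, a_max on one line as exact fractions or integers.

a_max = 33/(11/2) = 6
d_a = ½·33·11/2 = 363/4; d_c = 33·3/4 = 99/4
d = 2·363/4 + 99/4 = 825/4
t_c = 3/4 > 0 → v_max = v_peak = 33

d=825/4 v_max=33 a_max=6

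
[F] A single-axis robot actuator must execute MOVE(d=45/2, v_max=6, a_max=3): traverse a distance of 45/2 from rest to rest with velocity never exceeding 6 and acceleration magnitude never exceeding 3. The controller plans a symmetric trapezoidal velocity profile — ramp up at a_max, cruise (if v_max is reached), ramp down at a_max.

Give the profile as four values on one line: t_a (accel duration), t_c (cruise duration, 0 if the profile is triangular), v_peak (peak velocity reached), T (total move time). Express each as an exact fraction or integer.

t_a=2 t_c=7/4 v_peak=6 T=23/4

(v_max)²/a_max = 6²/3 = 12
45/2 ≥ 12 ⇒ cruise phase
t_a = 6/3 = 2; v_peak = 6
d_cruise = 45/2 − 12 = 21/2; t_c = (21/2)/6 = 7/4
T = 2·2 + 7/4 = 23/4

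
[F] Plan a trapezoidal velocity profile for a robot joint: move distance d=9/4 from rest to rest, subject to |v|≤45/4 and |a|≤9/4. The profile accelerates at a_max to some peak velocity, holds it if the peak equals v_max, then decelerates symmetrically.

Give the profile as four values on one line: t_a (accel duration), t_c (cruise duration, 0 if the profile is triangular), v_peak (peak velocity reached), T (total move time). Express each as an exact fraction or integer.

t_a=1 t_c=0 v_peak=9/4 T=2

(v_max)²/a_max = (45/4)²/(9/4) = 225/4
9/4 < 225/4 ⇒ no cruise
v_peak = √(9/4·9/4) = √(81/16) = 9/4
t_a = (9/4)/(9/4) = 1; t_c = 0
T = 2·1 = 2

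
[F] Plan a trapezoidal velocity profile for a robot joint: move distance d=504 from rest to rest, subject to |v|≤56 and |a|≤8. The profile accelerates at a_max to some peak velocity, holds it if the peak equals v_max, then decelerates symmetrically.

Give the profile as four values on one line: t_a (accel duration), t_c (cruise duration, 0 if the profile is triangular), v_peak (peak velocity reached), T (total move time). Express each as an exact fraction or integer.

vₘ²/aₘ = 56²/8 = 392
504 ≥ 392 so v_max reached
t_a = 56/8 = 7; v_peak = 56
d_cruise = 504 − 392 = 112; t_c = 112/56 = 2
T = 2·7 + 2 = 16

t_a=7 t_c=2 v_peak=56 T=16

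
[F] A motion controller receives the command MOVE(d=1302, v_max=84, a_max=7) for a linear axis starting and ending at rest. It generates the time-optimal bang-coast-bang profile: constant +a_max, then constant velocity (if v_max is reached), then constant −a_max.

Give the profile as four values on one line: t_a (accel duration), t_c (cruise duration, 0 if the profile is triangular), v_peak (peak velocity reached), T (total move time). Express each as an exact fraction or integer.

vₘ²/aₘ = 84²/7 = 1008
1302 ≥ 1008 ⇒ cruise phase
t_a = 84/7 = 12; v_peak = 84
d_cruise = 1302 − 1008 = 294; t_c = 294/84 = 7/2
T = 2·12 + 7/2 = 55/2

t_a=12 t_c=7/2 v_peak=84 T=55/2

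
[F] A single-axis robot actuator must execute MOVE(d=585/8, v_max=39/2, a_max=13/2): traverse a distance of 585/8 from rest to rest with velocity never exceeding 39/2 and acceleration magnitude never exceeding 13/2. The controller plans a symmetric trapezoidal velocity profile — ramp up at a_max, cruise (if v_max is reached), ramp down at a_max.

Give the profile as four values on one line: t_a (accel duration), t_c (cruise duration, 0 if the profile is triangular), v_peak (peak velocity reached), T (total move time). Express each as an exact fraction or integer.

v_max²/a_max = (39/2)²/(13/2) = 117/2
585/8 ≥ 117/2 → trapezoidal
t_a = (39/2)/(13/2) = 3; v_peak = 39/2
d_cruise = 585/8 − 117/2 = 117/8; t_c = (117/8)/(39/2) = 3/4
T = 2·3 + 3/4 = 27/4

t_a=3 t_c=3/4 v_peak=39/2 T=27/4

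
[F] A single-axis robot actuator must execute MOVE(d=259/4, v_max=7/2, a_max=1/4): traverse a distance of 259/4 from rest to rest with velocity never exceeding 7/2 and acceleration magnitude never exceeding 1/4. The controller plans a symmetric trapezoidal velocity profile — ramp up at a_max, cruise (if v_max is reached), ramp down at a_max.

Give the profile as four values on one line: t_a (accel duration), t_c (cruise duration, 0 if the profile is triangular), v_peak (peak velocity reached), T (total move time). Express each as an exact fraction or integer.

(v_max)²/a_max = (7/2)²/(1/4) = 49
259/4 ≥ 49 so v_max reached
t_a = (7/2)/(1/4) = 14; v_peak = 7/2
d_cruise = 259/4 − 49 = 63/4; t_c = (63/4)/(7/2) = 9/2
T = 2·14 + 9/2 = 65/2

t_a=14 t_c=9/2 v_peak=7/2 T=65/2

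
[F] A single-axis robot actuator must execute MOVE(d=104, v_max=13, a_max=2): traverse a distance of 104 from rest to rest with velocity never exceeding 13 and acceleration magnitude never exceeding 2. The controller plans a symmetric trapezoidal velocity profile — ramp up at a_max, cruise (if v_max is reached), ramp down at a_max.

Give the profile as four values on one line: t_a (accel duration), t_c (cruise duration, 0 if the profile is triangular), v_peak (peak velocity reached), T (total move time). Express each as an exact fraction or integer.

vₘ²/aₘ = 13²/2 = 169/2
104 ≥ 169/2 → trapezoidal
t_a = 13/2; v_peak = 13
d_cruise = 104 − 169/2 = 39/2; t_c = (39/2)/13 = 3/2
T = 2·13/2 + 3/2 = 29/2

t_a=13/2 t_c=3/2 v_peak=13 T=29/2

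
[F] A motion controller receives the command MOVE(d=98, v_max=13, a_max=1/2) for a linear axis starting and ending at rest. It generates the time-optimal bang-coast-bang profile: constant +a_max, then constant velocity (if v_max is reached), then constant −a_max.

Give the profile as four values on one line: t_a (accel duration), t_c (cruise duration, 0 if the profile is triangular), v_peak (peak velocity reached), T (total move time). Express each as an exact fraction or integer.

vₘ²/aₘ = 13²/(1/2) = 338
98 < 338 so t_c = 0
v_peak = √(98·1/2) = √49 = 7
t_a = 7/(1/2) = 14; t_c = 0
T = 2·14 = 28

t_a=14 t_c=0 v_peak=7 T=28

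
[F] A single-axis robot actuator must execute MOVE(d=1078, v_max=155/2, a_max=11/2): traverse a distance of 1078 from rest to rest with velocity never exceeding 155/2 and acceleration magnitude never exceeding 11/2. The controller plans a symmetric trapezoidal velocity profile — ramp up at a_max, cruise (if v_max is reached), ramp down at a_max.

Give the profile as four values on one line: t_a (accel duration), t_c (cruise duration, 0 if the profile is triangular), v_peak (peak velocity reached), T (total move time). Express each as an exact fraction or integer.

(v_max)²/a_max = (155/2)²/(11/2) = 24025/22
1078 < 24025/22 ⇒ no cruise
v_peak = √(1078·11/2) = √5929 = 77
t_a = 77/(11/2) = 14; t_c = 0
T = 2·14 = 28

t_a=14 t_c=0 v_peak=77 T=28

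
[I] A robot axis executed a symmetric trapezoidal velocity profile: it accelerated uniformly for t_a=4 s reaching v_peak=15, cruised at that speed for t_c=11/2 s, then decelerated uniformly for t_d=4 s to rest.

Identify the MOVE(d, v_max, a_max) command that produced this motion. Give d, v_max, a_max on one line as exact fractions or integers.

a_max = 15/4
d_a = ½·15·4 = 30; d_c = 15·11/2 = 165/2
d = 2·30 + 165/2 = 285/2
t_c = 11/2 > 0 → v_max = v_peak = 15

d=285/2 v_max=15 a_max=15/4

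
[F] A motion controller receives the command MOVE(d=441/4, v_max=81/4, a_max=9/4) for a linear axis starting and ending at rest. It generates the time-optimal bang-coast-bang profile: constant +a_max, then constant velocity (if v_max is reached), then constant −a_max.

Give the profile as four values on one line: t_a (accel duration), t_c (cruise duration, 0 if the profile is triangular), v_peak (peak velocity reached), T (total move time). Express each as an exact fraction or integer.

t_a=7 t_c=0 v_peak=63/4 T=14

(v_max)²/a_max = (81/4)²/(9/4) = 729/4
441/4 < 729/4 → triangular
v_peak = √(441/4·9/4) = √(3969/16) = 63/4
t_a = (63/4)/(9/4) = 7; t_c = 0
T = 2·7 = 14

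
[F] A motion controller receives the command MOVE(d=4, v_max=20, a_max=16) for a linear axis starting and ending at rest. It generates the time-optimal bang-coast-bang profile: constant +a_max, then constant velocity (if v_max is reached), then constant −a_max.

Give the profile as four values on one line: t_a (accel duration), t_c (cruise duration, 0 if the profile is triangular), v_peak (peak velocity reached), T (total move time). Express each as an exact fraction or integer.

t_a=1/2 t_c=0 v_peak=8 T=1

vₘ²/aₘ = 20²/16 = 25
4 < 25 → triangular
v_peak = √(4·16) = √64 = 8
t_a = 8/16 = 1/2; t_c = 0
T = 2·1/2 = 1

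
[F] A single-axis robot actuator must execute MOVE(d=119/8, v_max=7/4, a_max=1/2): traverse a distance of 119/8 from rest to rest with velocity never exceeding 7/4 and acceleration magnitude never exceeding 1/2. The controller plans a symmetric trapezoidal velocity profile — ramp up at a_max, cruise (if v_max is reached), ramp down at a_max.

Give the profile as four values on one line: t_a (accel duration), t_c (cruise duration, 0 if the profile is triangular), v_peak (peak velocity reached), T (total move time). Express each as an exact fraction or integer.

t_a=7/2 t_c=5 v_peak=7/4 T=12

vₘ²/aₘ = (7/4)²/(1/2) = 49/8
119/8 ≥ 49/8 so v_max reached
t_a = (7/4)/(1/2) = 7/2; v_peak = 7/4
d_cruise = 119/8 − 49/8 = 35/4; t_c = (35/4)/(7/4) = 5
T = 2·7/2 + 5 = 12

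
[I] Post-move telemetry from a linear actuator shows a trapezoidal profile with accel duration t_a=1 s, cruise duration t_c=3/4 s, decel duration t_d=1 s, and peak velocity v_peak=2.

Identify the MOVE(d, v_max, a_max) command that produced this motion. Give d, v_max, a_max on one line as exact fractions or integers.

d=7/2 v_max=2 a_max=2

a_max = 2/1 = 2
d_a = ½·2·1 = 1; d_c = 2·3/4 = 3/2
d = 2·1 + 3/2 = 7/2
t_c = 3/4 > 0 → v_max = v_peak = 2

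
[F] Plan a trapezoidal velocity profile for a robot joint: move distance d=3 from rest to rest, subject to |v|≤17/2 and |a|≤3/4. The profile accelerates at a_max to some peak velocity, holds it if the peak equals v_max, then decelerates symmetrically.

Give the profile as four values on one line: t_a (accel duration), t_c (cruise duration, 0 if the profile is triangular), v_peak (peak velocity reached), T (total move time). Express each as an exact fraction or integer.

(v_max)²/a_max = (17/2)²/(3/4) = 289/3
3 < 289/3 → triangular
v_peak = √(3·3/4) = √(9/4) = 3/2
t_a = (3/2)/(3/4) = 2; t_c = 0
T = 2·2 = 4

t_a=2 t_c=0 v_peak=3/2 T=4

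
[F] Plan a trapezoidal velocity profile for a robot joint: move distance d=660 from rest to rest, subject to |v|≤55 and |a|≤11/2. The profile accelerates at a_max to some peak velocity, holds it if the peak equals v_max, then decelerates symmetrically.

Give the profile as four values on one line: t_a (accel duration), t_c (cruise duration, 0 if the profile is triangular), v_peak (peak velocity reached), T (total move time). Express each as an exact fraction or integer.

t_a=10 t_c=2 v_peak=55 T=22

v_max²/a_max = 55²/(11/2) = 550
660 ≥ 550 ⇒ cruise phase
t_a = 55/(11/2) = 10; v_peak = 55
d_cruise = 660 − 550 = 110; t_c = 110/55 = 2
T = 2·10 + 2 = 22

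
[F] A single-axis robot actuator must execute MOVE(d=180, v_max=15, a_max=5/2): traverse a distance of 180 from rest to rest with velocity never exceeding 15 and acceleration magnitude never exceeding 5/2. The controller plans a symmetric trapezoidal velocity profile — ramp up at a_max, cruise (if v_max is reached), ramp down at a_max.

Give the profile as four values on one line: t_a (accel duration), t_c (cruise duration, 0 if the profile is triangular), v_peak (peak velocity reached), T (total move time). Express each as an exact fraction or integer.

t_a=6 t_c=6 v_peak=15 T=18

v_max²/a_max = 15²/(5/2) = 90
180 ≥ 90 ⇒ cruise phase
t_a = 15/(5/2) = 6; v_peak = 15
d_cruise = 180 − 90 = 90; t_c = 90/15 = 6
T = 2·6 + 6 = 18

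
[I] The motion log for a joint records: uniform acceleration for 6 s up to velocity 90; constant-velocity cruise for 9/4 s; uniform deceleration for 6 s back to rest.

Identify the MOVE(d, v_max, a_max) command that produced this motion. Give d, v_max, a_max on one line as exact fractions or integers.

a_max = 90/6 = 15
d_a = ½·90·6 = 270; d_c = 90·9/4 = 405/2
d = 2·270 + 405/2 = 1485/2
t_c = 9/4 > 0 so v_max = 90

d=1485/2 v_max=90 a_max=15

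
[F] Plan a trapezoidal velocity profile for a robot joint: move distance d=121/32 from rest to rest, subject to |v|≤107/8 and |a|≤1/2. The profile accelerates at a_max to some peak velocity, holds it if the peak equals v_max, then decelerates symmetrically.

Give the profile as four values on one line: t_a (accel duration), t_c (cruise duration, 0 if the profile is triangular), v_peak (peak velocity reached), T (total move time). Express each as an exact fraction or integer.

t_a=11/4 t_c=0 v_peak=11/8 T=11/2

(v_max)²/a_max = (107/8)²/(1/2) = 11449/32
121/32 < 11449/32 ⇒ no cruise
v_peak = √(121/32·1/2) = √(121/64) = 11/8
t_a = (11/8)/(1/2) = 11/4; t_c = 0
T = 2·11/4 = 11/2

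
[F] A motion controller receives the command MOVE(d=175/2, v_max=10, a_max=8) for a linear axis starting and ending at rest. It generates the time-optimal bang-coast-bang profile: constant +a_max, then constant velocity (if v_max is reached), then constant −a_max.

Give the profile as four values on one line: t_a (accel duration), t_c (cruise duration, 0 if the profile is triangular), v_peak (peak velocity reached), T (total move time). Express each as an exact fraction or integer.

t_a=5/4 t_c=15/2 v_peak=10 T=10

(v_max)²/a_max = 10²/8 = 25/2
175/2 ≥ 25/2 so v_max reached
t_a = 10/8 = 5/4; v_peak = 10
d_cruise = 175/2 − 25/2 = 75; t_c = 75/10 = 15/2
T = 2·5/4 + 15/2 = 10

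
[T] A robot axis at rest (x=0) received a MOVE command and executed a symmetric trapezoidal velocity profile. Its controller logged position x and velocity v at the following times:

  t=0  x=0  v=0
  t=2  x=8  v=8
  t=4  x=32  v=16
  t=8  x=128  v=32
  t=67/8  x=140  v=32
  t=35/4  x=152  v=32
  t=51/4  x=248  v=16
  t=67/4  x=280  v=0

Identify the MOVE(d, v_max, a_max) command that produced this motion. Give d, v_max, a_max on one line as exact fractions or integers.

d=280 v_max=32 a_max=4

final state: t=67/4, x=280, v=0 → d = 280
a_max = (8−0)/(2−0) = 4
max v = 32 over t∈[8,35/4] → v_max = 32
check: 32·(8+3/4) = 280 ✓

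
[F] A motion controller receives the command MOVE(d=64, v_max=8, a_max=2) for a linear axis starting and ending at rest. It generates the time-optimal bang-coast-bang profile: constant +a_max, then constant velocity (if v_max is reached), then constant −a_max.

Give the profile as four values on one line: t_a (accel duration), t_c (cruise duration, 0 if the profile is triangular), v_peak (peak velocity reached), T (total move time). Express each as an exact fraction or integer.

vₘ²/aₘ = 8²/2 = 32
64 ≥ 32 so v_max reached
t_a = 8/2 = 4; v_peak = 8
d_cruise = 64 − 32 = 32; t_c = 32/8 = 4
T = 2·4 + 4 = 12

t_a=4 t_c=4 v_peak=8 T=12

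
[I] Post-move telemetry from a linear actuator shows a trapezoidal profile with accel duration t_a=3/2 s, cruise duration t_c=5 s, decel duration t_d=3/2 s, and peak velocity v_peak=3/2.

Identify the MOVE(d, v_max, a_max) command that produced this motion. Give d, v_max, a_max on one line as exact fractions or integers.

a_max = (3/2)/(3/2) = 1
d_a = ½·3/2·3/2 = 9/8; d_c = 3/2·5 = 15/2
d = 2·9/8 + 15/2 = 39/4
t_c = 5 > 0 → v_max = v_peak = 3/2

d=39/4 v_max=3/2 a_max=1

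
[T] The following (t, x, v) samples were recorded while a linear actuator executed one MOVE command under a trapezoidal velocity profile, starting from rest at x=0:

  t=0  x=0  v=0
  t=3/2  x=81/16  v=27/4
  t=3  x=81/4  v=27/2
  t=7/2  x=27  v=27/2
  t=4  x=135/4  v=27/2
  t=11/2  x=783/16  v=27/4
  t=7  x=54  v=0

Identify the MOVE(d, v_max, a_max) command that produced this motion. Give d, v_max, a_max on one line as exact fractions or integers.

final state: t=7, x=54, v=0 → d = 54
a_max = (27/4−0)/(3/2−0) = 9/2
max v = 27/2 over t∈[3,4] → v_max = 27/2
check: 27/2·(3+1) = 54 ✓

d=54 v_max=27/2 a_max=9/2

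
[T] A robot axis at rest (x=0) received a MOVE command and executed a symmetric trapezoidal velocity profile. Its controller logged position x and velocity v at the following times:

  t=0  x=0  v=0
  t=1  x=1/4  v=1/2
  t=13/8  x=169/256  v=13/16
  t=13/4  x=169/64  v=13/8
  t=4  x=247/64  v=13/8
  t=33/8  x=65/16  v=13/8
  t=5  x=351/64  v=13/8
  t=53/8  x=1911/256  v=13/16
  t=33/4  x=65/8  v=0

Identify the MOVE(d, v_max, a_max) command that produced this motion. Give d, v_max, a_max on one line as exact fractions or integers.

d=65/8 v_max=13/8 a_max=1/2

final state: t=33/4, x=65/8, v=0 → d = 65/8
a_max = (1/2−0)/(1−0) = 1/2
max v = 13/8 over t∈[13/4,5] → v_max = 13/8
check: 13/8·(13/4+7/4) = 65/8 ✓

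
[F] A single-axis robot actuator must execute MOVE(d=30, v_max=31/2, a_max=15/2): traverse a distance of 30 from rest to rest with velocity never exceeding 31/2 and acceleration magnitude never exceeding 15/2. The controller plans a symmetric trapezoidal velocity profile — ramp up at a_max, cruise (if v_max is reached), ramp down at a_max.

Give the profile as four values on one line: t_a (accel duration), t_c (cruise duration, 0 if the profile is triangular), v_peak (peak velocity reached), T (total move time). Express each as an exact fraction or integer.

t_a=2 t_c=0 v_peak=15 T=4

v_max²/a_max = (31/2)²/(15/2) = 961/30
30 < 961/30 ⇒ no cruise
v_peak = √(30·15/2) = √225 = 15
t_a = 15/(15/2) = 2; t_c = 0
T = 2·2 = 4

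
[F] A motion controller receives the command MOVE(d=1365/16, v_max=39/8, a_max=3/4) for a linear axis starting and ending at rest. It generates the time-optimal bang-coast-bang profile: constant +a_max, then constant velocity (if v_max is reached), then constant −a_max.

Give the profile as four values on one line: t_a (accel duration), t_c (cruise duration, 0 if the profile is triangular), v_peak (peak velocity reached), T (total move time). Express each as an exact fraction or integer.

(v_max)²/a_max = (39/8)²/(3/4) = 507/16
1365/16 ≥ 507/16 ⇒ cruise phase
t_a = (39/8)/(3/4) = 13/2; v_peak = 39/8
d_cruise = 1365/16 − 507/16 = 429/8; t_c = (429/8)/(39/8) = 11
T = 2·13/2 + 11 = 24

t_a=13/2 t_c=11 v_peak=39/8 T=24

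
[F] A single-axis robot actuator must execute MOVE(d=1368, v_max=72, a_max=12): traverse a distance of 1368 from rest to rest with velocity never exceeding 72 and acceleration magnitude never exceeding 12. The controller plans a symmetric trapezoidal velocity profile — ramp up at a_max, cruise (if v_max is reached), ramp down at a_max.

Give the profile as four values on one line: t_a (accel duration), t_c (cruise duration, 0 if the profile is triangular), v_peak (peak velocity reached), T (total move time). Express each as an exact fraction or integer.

t_a=6 t_c=13 v_peak=72 T=25

vₘ²/aₘ = 72²/12 = 432
1368 ≥ 432 ⇒ cruise phase
t_a = 72/12 = 6; v_peak = 72
d_cruise = 1368 − 432 = 936; t_c = 936/72 = 13
T = 2·6 + 13 = 25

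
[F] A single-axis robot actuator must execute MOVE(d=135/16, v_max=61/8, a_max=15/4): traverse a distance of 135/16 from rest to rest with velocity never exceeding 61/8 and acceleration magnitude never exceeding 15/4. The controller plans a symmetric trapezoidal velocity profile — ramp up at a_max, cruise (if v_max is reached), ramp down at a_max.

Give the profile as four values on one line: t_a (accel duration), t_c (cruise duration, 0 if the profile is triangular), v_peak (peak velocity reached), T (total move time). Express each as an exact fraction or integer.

v_max²/a_max = (61/8)²/(15/4) = 3721/240
135/16 < 3721/240 ⇒ no cruise
v_peak = √(135/16·15/4) = √(2025/64) = 45/8
t_a = (45/8)/(15/4) = 3/2; t_c = 0
T = 2·3/2 = 3

t_a=3/2 t_c=0 v_peak=45/8 T=3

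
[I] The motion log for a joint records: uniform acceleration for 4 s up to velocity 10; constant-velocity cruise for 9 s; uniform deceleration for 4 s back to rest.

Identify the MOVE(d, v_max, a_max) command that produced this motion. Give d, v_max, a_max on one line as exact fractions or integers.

a_max = 10/4 = 5/2
d_a = ½·10·4 = 20; d_c = 10·9 = 90
d = 2·20 + 90 = 130
t_c = 9 > 0 → v_max = v_peak = 10

d=130 v_max=10 a_max=5/2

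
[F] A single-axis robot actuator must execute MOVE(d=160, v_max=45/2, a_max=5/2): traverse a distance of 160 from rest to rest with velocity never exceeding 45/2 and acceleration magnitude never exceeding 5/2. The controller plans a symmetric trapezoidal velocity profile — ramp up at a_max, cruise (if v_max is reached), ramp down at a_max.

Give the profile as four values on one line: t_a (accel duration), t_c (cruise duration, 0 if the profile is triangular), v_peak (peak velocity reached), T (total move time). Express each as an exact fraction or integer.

t_a=8 t_c=0 v_peak=20 T=16

v_max²/a_max = (45/2)²/(5/2) = 405/2
160 < 405/2 → triangular
v_peak = √(160·5/2) = √400 = 20
t_a = 20/(5/2) = 8; t_c = 0
T = 2·8 = 16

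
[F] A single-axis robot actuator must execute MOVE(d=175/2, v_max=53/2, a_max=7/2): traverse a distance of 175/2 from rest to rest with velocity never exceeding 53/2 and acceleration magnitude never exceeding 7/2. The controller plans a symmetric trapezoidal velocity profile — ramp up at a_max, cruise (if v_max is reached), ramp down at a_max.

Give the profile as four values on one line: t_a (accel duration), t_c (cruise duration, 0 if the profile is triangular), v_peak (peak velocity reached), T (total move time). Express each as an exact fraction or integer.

v_max²/a_max = (53/2)²/(7/2) = 2809/14
175/2 < 2809/14 so t_c = 0
v_peak = √(175/2·7/2) = √(1225/4) = 35/2
t_a = (35/2)/(7/2) = 5; t_c = 0
T = 2·5 = 10

t_a=5 t_c=0 v_peak=35/2 T=10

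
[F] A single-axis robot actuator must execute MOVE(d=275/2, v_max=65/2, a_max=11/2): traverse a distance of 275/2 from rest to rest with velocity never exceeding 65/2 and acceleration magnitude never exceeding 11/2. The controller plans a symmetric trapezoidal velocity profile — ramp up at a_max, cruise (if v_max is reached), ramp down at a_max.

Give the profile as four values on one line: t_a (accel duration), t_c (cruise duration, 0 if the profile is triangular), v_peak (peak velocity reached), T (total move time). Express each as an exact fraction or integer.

vₘ²/aₘ = (65/2)²/(11/2) = 4225/22
275/2 < 4225/22 ⇒ no cruise
v_peak = √(275/2·11/2) = √(3025/4) = 55/2
t_a = (55/2)/(11/2) = 5; t_c = 0
T = 2·5 = 10

t_a=5 t_c=0 v_peak=55/2 T=10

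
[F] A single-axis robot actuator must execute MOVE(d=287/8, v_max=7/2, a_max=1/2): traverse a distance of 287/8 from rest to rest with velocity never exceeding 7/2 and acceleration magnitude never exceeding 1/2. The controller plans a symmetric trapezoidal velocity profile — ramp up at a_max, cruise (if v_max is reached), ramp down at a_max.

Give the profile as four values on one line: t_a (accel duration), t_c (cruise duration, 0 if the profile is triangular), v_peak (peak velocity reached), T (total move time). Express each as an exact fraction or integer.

t_a=7 t_c=13/4 v_peak=7/2 T=69/4

(v_max)²/a_max = (7/2)²/(1/2) = 49/2
287/8 ≥ 49/2 so v_max reached
t_a = (7/2)/(1/2) = 7; v_peak = 7/2
d_cruise = 287/8 − 49/2 = 91/8; t_c = (91/8)/(7/2) = 13/4
T = 2·7 + 13/4 = 69/4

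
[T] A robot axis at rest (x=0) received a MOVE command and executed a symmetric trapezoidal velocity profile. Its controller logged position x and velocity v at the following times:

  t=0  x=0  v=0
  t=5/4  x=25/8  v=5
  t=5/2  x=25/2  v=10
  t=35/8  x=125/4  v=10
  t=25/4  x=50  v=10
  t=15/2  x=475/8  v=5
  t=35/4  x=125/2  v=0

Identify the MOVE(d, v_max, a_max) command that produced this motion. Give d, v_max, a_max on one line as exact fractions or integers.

d=125/2 v_max=10 a_max=4

final state: t=35/4, x=125/2, v=0 → d = 125/2
a_max = (5−0)/(5/4−0) = 4
max v = 10 over t∈[5/2,25/4] → v_max = 10
check: 10·(5/2+15/4) = 125/2 ✓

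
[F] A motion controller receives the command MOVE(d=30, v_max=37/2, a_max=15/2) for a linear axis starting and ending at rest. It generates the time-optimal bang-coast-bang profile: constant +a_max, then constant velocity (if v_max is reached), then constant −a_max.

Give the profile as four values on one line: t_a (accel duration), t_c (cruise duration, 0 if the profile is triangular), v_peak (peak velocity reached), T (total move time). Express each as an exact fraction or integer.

t_a=2 t_c=0 v_peak=15 T=4

vₘ²/aₘ = (37/2)²/(15/2) = 1369/30
30 < 1369/30 so t_c = 0
v_peak = √(30·15/2) = √225 = 15
t_a = 15/(15/2) = 2; t_c = 0
T = 2·2 = 4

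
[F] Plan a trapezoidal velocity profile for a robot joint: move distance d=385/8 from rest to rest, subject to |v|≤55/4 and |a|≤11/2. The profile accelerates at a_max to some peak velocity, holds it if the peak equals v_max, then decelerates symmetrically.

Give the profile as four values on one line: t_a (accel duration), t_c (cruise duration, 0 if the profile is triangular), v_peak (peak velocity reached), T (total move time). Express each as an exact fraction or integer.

v_max²/a_max = (55/4)²/(11/2) = 275/8
385/8 ≥ 275/8 → trapezoidal
t_a = (55/4)/(11/2) = 5/2; v_peak = 55/4
d_cruise = 385/8 − 275/8 = 55/4; t_c = (55/4)/(55/4) = 1
T = 2·5/2 + 1 = 6

t_a=5/2 t_c=1 v_peak=55/4 T=6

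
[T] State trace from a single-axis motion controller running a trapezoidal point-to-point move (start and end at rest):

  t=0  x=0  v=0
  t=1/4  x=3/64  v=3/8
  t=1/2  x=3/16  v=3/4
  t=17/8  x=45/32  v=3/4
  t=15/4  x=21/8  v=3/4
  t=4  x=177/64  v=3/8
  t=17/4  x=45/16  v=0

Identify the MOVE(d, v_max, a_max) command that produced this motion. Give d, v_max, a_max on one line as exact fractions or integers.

final state: t=17/4, x=45/16, v=0 → d = 45/16
a_max = (3/8−0)/(1/4−0) = 3/2
max v = 3/4 over t∈[1/2,15/4] → v_max = 3/4
check: 3/4·(1/2+13/4) = 45/16 ✓

d=45/16 v_max=3/4 a_max=3/2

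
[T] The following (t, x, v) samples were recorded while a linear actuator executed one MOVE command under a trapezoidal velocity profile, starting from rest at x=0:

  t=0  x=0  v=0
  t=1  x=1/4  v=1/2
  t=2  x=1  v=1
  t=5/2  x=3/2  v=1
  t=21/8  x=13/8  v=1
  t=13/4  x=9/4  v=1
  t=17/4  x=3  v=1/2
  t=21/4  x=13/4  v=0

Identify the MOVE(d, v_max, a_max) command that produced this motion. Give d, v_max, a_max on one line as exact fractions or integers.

d=13/4 v_max=1 a_max=1/2

final state: t=21/4, x=13/4, v=0 → d = 13/4
a_max = (1/2−0)/(1−0) = 1/2
max v = 1 over t∈[2,13/4] → v_max = 1
check: 1·(2+5/4) = 13/4 ✓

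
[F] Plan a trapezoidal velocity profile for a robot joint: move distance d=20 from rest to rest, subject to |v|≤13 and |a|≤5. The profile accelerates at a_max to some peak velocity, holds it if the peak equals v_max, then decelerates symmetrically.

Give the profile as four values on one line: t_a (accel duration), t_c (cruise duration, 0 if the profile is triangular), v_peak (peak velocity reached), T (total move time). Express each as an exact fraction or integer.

t_a=2 t_c=0 v_peak=10 T=4

v_max²/a_max = 13²/5 = 169/5
20 < 169/5 ⇒ no cruise
v_peak = √(20·5) = √100 = 10
t_a = 10/5 = 2; t_c = 0
T = 2·2 = 4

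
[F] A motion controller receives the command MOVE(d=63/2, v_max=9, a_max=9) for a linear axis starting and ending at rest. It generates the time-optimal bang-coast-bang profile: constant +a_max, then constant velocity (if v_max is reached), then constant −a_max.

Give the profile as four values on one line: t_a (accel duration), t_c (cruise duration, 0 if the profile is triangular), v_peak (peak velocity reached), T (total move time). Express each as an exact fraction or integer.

t_a=1 t_c=5/2 v_peak=9 T=9/2

vₘ²/aₘ = 9²/9 = 9
63/2 ≥ 9 so v_max reached
t_a = 9/9 = 1; v_peak = 9
d_cruise = 63/2 − 9 = 45/2; t_c = (45/2)/9 = 5/2
T = 2·1 + 5/2 = 9/2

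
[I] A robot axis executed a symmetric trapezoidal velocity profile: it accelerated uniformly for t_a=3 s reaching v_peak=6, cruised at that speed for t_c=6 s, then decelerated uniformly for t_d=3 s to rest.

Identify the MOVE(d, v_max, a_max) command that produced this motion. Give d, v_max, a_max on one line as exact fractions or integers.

a_max = 6/3 = 2
d_a = ½·6·3 = 9; d_c = 6·6 = 36
d = 2·9 + 36 = 54
t_c = 6 > 0 → v_max = v_peak = 6

d=54 v_max=6 a_max=2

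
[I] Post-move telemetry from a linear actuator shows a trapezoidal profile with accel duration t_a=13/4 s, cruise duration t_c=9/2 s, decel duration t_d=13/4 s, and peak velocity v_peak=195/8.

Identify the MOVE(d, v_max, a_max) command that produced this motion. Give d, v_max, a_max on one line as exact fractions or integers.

d=6045/32 v_max=195/8 a_max=15/2

a_max = (195/8)/(13/4) = 15/2
d_a = ½·195/8·13/4 = 2535/64; d_c = 195/8·9/2 = 1755/16
d = 2·2535/64 + 1755/16 = 6045/32
t_c = 9/2 > 0 so v_max = 195/8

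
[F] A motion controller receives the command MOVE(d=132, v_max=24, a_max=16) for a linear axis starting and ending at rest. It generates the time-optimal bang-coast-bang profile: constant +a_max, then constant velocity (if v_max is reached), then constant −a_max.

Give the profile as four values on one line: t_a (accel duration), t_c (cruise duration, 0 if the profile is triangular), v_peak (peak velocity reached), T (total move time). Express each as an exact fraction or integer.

v_max²/a_max = 24²/16 = 36
132 ≥ 36 ⇒ cruise phase
t_a = 24/16 = 3/2; v_peak = 24
d_cruise = 132 − 36 = 96; t_c = 96/24 = 4
T = 2·3/2 + 4 = 7

t_a=3/2 t_c=4 v_peak=24 T=7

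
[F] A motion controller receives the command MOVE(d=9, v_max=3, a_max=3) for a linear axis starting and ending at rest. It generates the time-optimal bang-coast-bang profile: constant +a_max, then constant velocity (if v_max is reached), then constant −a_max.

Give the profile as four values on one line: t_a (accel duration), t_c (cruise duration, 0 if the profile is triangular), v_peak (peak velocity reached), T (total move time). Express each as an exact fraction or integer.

t_a=1 t_c=2 v_peak=3 T=4

(v_max)²/a_max = 3²/3 = 3
9 ≥ 3 ⇒ cruise phase
t_a = 3/3 = 1; v_peak = 3
d_cruise = 9 − 3 = 6; t_c = 6/3 = 2
T = 2·1 + 2 = 4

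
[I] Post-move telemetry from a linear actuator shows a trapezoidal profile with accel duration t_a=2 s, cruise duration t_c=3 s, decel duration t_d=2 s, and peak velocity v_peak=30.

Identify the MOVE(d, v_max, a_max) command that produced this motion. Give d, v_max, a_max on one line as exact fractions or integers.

d=150 v_max=30 a_max=15

a_max = 30/2 = 15
d_a = ½·30·2 = 30; d_c = 30·3 = 90
d = 2·30 + 90 = 150
t_c = 3 > 0 so v_max = 30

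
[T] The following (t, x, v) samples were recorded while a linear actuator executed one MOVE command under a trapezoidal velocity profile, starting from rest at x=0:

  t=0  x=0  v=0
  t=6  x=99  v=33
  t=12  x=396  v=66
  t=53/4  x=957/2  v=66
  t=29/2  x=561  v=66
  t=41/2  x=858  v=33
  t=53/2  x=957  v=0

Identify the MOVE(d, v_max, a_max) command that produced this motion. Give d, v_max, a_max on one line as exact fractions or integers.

final state: t=53/2, x=957, v=0 → d = 957
a_max = (33−0)/(6−0) = 11/2
max v = 66 over t∈[12,29/2] → v_max = 66
check: 66·(12+5/2) = 957 ✓

d=957 v_max=66 a_max=11/2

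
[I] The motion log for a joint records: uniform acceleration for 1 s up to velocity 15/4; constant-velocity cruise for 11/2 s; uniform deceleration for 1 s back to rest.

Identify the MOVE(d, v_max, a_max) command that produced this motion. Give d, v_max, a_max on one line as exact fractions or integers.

a_max = (15/4)/1 = 15/4
d_a = ½·15/4·1 = 15/8; d_c = 15/4·11/2 = 165/8
d = 2·15/8 + 165/8 = 195/8
t_c = 11/2 > 0 so v_max = 15/4

d=195/8 v_max=15/4 a_max=15/4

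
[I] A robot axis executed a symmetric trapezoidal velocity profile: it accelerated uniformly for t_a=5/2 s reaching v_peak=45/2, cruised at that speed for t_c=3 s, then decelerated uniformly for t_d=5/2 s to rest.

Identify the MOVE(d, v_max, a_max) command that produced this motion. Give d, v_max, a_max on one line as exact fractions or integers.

d=495/4 v_max=45/2 a_max=9

a_max = (45/2)/(5/2) = 9
d_a = ½·45/2·5/2 = 225/8; d_c = 45/2·3 = 135/2
d = 2·225/8 + 135/2 = 495/4
t_c = 3 > 0 so v_max = 45/2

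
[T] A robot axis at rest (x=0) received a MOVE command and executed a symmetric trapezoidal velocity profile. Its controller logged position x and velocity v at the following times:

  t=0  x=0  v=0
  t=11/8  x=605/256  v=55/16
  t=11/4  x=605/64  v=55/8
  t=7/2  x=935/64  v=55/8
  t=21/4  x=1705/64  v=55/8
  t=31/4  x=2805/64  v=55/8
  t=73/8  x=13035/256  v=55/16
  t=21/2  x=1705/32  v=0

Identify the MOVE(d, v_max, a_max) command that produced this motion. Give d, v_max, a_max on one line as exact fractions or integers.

final state: t=21/2, x=1705/32, v=0 → d = 1705/32
a_max = (55/16−0)/(11/8−0) = 5/2
max v = 55/8 over t∈[11/4,31/4] → v_max = 55/8
check: 55/8·(11/4+5) = 1705/32 ✓

d=1705/32 v_max=55/8 a_max=5/2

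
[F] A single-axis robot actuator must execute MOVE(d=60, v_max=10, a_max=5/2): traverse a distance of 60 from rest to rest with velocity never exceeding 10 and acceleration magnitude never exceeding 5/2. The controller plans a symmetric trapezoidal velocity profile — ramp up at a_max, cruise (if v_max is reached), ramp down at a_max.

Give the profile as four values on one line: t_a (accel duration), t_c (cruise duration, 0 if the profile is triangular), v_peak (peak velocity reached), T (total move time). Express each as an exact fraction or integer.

(v_max)²/a_max = 10²/(5/2) = 40
60 ≥ 40 → trapezoidal
t_a = 10/(5/2) = 4; v_peak = 10
d_cruise = 60 − 40 = 20; t_c = 20/10 = 2
T = 2·4 + 2 = 10

t_a=4 t_c=2 v_peak=10 T=10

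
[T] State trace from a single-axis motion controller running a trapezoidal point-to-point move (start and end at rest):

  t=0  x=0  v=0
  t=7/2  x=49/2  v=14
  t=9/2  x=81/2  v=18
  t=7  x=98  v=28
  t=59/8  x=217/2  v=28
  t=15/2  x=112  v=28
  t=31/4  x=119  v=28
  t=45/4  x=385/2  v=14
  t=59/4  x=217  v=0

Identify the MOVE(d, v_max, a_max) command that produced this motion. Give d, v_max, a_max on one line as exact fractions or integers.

d=217 v_max=28 a_max=4

final state: t=59/4, x=217, v=0 → d = 217
a_max = (14−0)/(7/2−0) = 4
max v = 28 over t∈[7,31/4] → v_max = 28
check: 28·(7+3/4) = 217 ✓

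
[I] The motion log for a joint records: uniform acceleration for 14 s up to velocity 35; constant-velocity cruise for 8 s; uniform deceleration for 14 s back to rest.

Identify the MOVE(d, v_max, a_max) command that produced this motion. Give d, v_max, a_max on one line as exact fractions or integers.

a_max = 35/14 = 5/2
d_a = ½·35·14 = 245; d_c = 35·8 = 280
d = 2·245 + 280 = 770
t_c = 8 > 0 ⇒ limit active, v_max = 35

d=770 v_max=35 a_max=5/2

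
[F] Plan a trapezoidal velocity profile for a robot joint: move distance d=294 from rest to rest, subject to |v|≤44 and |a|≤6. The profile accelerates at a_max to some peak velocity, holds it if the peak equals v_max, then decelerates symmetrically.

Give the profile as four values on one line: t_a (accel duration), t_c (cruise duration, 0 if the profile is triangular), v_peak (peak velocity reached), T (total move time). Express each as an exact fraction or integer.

t_a=7 t_c=0 v_peak=42 T=14

vₘ²/aₘ = 44²/6 = 968/3
294 < 968/3 → triangular
v_peak = √(294·6) = √1764 = 42
t_a = 42/6 = 7; t_c = 0
T = 2·7 = 14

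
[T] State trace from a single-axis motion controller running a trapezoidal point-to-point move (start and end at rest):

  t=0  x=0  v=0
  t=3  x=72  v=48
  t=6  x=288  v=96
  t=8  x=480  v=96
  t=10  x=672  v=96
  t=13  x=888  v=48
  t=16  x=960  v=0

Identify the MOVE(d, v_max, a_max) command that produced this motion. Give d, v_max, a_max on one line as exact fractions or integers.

final state: t=16, x=960, v=0 → d = 960
a_max = (48−0)/(3−0) = 16
max v = 96 over t∈[6,10] → v_max = 96
check: 96·(6+4) = 960 ✓

d=960 v_max=96 a_max=16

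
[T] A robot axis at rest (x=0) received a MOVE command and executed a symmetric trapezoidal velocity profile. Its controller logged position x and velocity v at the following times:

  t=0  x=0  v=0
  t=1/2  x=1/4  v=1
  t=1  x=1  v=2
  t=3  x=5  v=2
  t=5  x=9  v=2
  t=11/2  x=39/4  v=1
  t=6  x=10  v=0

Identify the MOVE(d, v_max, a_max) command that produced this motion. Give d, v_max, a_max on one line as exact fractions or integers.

final state: t=6, x=10, v=0 → d = 10
a_max = (1−0)/(1/2−0) = 2
max v = 2 over t∈[1,5] → v_max = 2
check: 2·(1+4) = 10 ✓

d=10 v_max=2 a_max=2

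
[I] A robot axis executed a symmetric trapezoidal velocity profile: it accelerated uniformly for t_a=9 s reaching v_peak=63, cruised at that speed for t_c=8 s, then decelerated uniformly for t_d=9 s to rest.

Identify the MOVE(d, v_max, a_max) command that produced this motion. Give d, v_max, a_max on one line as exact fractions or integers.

a_max = 63/9 = 7
d_a = ½·63·9 = 567/2; d_c = 63·8 = 504
d = 2·567/2 + 504 = 1071
t_c = 8 > 0 ⇒ limit active, v_max = 63

d=1071 v_max=63 a_max=7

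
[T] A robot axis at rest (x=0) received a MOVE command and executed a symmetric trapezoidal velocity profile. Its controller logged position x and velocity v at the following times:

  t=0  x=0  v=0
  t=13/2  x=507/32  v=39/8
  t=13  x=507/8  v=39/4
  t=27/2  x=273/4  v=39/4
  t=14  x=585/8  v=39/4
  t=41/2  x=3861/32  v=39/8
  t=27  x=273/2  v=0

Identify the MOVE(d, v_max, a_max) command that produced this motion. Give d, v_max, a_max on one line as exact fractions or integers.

d=273/2 v_max=39/4 a_max=3/4

final state: t=27, x=273/2, v=0 → d = 273/2
a_max = (39/8−0)/(13/2−0) = 3/4
max v = 39/4 over t∈[13,14] → v_max = 39/4
check: 39/4·(13+1) = 273/2 ✓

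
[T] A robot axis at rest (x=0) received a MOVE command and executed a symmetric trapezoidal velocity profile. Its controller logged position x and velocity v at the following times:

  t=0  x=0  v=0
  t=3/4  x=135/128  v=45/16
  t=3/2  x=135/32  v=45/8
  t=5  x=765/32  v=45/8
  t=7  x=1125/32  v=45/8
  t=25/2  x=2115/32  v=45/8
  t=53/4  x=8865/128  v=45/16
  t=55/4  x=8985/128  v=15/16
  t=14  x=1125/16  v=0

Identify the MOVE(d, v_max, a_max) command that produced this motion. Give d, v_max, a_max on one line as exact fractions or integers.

final state: t=14, x=1125/16, v=0 → d = 1125/16
a_max = (45/16−0)/(3/4−0) = 15/4
max v = 45/8 over t∈[3/2,25/2] → v_max = 45/8
check: 45/8·(3/2+11) = 1125/16 ✓

d=1125/16 v_max=45/8 a_max=15/4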